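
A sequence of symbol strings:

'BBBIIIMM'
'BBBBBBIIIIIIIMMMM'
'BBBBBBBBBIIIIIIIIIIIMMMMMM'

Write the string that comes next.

BBBBBBBBBBBBIIIIIIIIIIIIIIIMMMMMMMM

The n-th term is 3n B's then 4n-1 I's then 2n M's (n = 1, 2, …).
Setting n = 4 gives 12, 15, 8 characters in each block.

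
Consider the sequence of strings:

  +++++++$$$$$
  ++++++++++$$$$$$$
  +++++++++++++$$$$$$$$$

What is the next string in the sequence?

Each string has the form +^{3n+1} $^{2n+1}, where the shown terms are n = 2, 3, 4.
Setting n = 5 gives 16, 11 characters in each block.

++++++++++++++++$$$$$$$$$$$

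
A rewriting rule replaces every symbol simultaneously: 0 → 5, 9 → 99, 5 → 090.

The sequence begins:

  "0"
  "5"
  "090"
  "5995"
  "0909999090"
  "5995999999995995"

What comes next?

Replace each of the 16 characters of 5995999999995995 in place — 090 99 99 090 99 99 99 99 99 99 99 99 090 99 99 090 — and concatenate.

090999909099999999999999990909999090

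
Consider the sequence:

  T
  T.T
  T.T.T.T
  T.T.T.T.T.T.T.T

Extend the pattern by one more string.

Every step duplicates the string with '.' between the halves.
Doubling T.T.T.T.T.T.T.T with '.' between the halves:

T.T.T.T.T.T.T.T.T.T.T.T.T.T.T.T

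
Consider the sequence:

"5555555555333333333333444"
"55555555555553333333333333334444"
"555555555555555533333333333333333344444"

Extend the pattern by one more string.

5555555555555555555333333333333333333333444444

Term n consists of 3n+1 5's, followed by 3n+3 3's, followed by n 4's, where the shown terms are n = 3, 4, 5.
For the next term, n = 6, so the run lengths are 19, 21, 6.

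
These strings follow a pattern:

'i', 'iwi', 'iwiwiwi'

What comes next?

Every step duplicates the string with 'w' between the halves.
Doubling iwiwiwi with 'w' between the halves:

iwiwiwiwiwiwiwi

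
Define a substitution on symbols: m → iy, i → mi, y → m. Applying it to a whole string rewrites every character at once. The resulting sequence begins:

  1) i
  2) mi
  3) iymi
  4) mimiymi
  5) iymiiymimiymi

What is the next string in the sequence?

Applying the rule to each of the 13 symbols of iymiiymimiymi gives the pieces mi m iy mi mi m iy mi iy mi m iy mi, which concatenate to the answer.

mimiymimimiymiiymimiymi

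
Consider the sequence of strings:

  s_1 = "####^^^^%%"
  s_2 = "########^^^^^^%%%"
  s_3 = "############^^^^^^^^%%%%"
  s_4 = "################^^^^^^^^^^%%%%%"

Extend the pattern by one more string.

####################^^^^^^^^^^^^%%%%%%

The n-th term is 4n #'s then 2n+2 ^'s then n+1 %'s (n = 1, 2, …).
For the next term, n = 5, so the run lengths are 20, 12, 6.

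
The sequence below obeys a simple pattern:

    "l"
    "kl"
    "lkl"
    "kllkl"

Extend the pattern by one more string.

lklkllkl

This is a Fibonacci-style word recurrence s(k) = s(k−2)·s(k−1): e.g. l·kl = lkl.
Continuing: lkl · kllkl gives term 5.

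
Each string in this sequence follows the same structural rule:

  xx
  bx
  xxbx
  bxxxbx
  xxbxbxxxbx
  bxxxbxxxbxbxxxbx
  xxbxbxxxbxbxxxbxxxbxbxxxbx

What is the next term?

bxxxbxxxbxbxxxbxxxbxbxxxbxbxxxbxxxbxbxxxbx

This is a Fibonacci-style word recurrence s(k) = s(k−2)·s(k−1): e.g. xx·bx = xxbx.
So term 8 is bxxxbxxxbxbxxxbx·xxbxbxxxbxbxxxbxxxbxbxxxbx.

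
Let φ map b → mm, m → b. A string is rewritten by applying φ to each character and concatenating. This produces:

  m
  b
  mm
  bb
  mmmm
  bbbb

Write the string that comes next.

Expanding bbbb: b→mm, b→mm, b→mm, b→mm. Concatenated: mm mm mm mm.

mmmmmmmm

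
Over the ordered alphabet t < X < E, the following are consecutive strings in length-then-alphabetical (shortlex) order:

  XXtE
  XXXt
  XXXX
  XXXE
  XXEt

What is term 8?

XEtt

Continuing the enumeration 3 steps past XXEt: XXEt → XXEX → XXEE → (answer).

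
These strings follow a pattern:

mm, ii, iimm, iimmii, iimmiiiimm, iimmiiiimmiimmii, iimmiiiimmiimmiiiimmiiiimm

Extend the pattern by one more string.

iimmiiiimmiimmiiiimmiiiimmiimmiiiimmiimmii

From term 3 onward, concatenate the last term with the second-to-last: ii·mm = iimm, iimm·ii = iimmii, …
So term 8 is iimmiiiimmiimmiiiimmiiiimm·iimmiiiimmiimmii.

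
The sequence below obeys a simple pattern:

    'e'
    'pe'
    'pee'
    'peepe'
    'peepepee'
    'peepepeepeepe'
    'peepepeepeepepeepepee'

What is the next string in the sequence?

peepepeepeepepeepepeepeepepeepeepe

From term 3 onward, concatenate the last term with the second-to-last: pe·e = pee, pee·pe = peepe, …
The next term joins peepepeepeepepeepepee and peepepeepeepe.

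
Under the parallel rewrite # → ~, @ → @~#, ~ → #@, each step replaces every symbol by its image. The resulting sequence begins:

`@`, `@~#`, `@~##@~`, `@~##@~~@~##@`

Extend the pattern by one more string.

@~##@~~@~##@#@@~##@~~@~#

Expanding @~##@~~@~##@: @→@~#, ~→#@, #→~, #→~, @→@~#, ~→#@, ~→#@, @→@~#, ~→#@, #→~, #→~, @→@~#. Concatenated: @~# #@ ~ ~ @~# #@ #@ @~# #@ ~ ~ @~#.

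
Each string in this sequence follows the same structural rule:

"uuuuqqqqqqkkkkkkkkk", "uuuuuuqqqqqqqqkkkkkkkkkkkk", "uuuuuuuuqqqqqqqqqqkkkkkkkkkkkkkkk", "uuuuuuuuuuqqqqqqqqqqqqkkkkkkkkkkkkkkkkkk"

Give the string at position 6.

uuuuuuuuuuuuuuqqqqqqqqqqqqqqqqkkkkkkkkkkkkkkkkkkkkkkkk

Each string has the form u^{2n-2} q^{2n} k^{3n}, where the shown terms are n = 3, 4, 5, 6.
At n = 8 the blocks have lengths 14, 16, 24.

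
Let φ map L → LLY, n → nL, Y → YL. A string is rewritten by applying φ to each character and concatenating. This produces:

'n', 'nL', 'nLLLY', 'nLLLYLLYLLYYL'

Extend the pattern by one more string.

Rewriting the 13 symbols of nLLLYLLYLLYYL one by one yields nL LLY LLY LLY YL LLY LLY YL LLY LLY YL YL LLY; concatenated:

nLLLYLLYLLYYLLLYLLYYLLLYLLYYLYLLLY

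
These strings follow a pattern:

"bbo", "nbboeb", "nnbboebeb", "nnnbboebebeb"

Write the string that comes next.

nnnnbboebebebeb

Every step adds n to the front and eb to the end of the previous string.
One more step from nnnbboebebeb gives the answer.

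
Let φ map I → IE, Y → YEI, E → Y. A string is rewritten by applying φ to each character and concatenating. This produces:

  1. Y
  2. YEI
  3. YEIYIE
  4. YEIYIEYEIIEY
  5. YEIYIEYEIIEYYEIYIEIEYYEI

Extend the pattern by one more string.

YEIYIEYEIIEYYEIYIEIEYYEIYEIYIEYEIIEYIEYYEIYEIYIE

φ(YEIYIEYEIIEYYEIYIEIEYYEI) expands symbol-by-symbol to YEI Y IE YEI IE Y YEI Y IE IE Y YEI YEI Y IE YEI IE Y IE Y YEI YEI Y IE; joining the 24 pieces gives the next term.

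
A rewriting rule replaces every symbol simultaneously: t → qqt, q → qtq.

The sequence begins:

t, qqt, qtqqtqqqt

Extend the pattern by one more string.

qtqqqtqtqqtqqqtqtqqtqqtqqqt

Apply φ to qtqqtqqqt symbol by symbol: q→qtq, t→qqt, q→qtq, q→qtq, t→qqt, q→qtq, q→qtq, q→qtq, t→qqt; joined: qtq qqt qtq qtq qqt qtq qtq qtq qqt.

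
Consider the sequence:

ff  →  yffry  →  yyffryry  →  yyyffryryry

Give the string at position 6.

yyyyyffryryryryry

s(k+1) = y·s(k)·ry, so each term gains y as a prefix and ry as a suffix.
From yyyffryryry, 2 further steps: yyyffryryry → yyyyffryryryry → (answer).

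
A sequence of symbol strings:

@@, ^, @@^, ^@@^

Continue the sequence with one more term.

Each term (from the third on) is the two preceding terms concatenated in order: term 3 = @@·^ = @@^.
The next term joins @@^ and ^@@^.

@@^^@@^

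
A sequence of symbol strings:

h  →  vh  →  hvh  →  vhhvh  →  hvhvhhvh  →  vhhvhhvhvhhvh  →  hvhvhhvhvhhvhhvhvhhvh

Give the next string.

From term 3 onward, concatenate the second-to-last term with the last: h·vh = hvh, vh·hvh = vhhvh, …
Continuing: vhhvhhvhvhhvh · hvhvhhvhvhhvhhvhvhhvh gives term 8.

vhhvhhvhvhhvhhvhvhhvhvhhvhhvhvhhvh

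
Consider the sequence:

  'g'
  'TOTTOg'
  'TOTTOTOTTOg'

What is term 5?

The strings grow by a fixed prefix TOTTO each time.
From TOTTOTOTTOg, 2 further steps: TOTTOTOTTOg → TOTTOTOTTOTOTTOg → (answer).

TOTTOTOTTOTOTTOTOTTOg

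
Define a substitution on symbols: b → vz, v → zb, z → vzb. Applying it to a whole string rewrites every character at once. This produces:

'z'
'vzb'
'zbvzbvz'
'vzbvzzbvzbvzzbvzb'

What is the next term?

zbvzbvzzbvzbvzbvzzbvzbvzzbvzbvzbvzzbvzbvz

φ(vzbvzzbvzbvzzbvzb) expands symbol-by-symbol to zb vzb vz zb vzb vzb vz zb vzb vz zb vzb vzb vz zb vzb vz; joining the 17 pieces gives the next term.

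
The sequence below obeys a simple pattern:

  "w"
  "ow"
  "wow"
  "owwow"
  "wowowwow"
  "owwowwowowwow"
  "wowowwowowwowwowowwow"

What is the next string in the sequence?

This is a Fibonacci-style word recurrence s(k) = s(k−2)·s(k−1): e.g. w·ow = wow.
Continuing: owwowwowowwow · wowowwowowwowwowowwow gives term 8.

owwowwowowwowwowowwowowwowwowowwow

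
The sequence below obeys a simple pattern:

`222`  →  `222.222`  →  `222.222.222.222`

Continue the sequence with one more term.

222.222.222.222.222.222.222.222

Every step duplicates the string with '.' between the halves.
One more doubling of 222.222.222.222 gives the answer.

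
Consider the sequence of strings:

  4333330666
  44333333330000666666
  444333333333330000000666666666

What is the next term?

4444333333333333330000000000666666666666

The n-th term is n 4's then 3n+2 3's then 3n-2 0's then 3n 6's (n = 1, 2, …).
At n = 4 the blocks have lengths 4, 14, 10, 12.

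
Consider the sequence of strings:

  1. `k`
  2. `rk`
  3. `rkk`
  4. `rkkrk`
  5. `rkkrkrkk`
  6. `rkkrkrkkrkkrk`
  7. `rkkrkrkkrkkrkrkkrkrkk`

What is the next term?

rkkrkrkkrkkrkrkkrkrkkrkkrkrkkrkkrk

Each term (from the third on) is the previous term followed by the one before it: term 3 = rk·k = rkk.
So term 8 is rkkrkrkkrkkrkrkkrkrkk·rkkrkrkkrkkrk.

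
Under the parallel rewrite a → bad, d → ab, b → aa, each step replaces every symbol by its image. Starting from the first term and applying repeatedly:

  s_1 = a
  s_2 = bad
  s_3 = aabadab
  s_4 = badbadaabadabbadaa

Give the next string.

Applying the rule to each of the 18 symbols of badbadaabadabbadaa gives the pieces aa bad ab aa bad ab bad bad aa bad ab bad aa aa bad ab bad bad, which concatenate to the answer.

aabadabaabadabbadbadaabadabbadaaaabadabbadbad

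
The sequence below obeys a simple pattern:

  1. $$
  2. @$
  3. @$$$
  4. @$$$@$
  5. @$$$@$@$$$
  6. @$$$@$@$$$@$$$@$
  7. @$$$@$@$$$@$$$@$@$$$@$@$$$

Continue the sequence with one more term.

This is a Fibonacci-style word recurrence s(k) = s(k−1)·s(k−2): e.g. @$·$$ = @$$$.
Continuing: @$$$@$@$$$@$$$@$@$$$@$@$$$ · @$$$@$@$$$@$$$@$ gives term 8.

@$$$@$@$$$@$$$@$@$$$@$@$$$@$$$@$@$$$@$$$@$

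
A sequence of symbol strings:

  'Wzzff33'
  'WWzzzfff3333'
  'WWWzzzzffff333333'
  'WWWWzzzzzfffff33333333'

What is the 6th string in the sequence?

WWWWWWzzzzzzzfffffff333333333333

Term n consists of n W's, followed by n+1 z's, followed by n+1 f's, followed by 2n 3's (n = 1, 2, …).
At n = 6 the blocks have lengths 6, 7, 7, 12.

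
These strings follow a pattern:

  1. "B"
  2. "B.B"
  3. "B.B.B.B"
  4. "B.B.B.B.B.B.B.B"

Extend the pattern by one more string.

B.B.B.B.B.B.B.B.B.B.B.B.B.B.B.B

s(k+1) = s(k)·.·s(k) — each term doubles the last with '.' between the halves.
So the next term is two copies of B.B.B.B.B.B.B.B with '.' between the halves.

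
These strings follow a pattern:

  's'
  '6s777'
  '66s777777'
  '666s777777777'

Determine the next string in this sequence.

Each term wraps the previous one in 6 on the left and 777 on the right.
So the next term is 6·666s777777777·777.

6666s777777777777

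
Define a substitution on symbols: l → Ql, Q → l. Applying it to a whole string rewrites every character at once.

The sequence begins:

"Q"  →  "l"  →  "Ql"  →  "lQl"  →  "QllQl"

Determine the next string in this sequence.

lQlQllQl

Expanding QllQl: Q→l, l→Ql, l→Ql, Q→l, l→Ql. Concatenated: l Ql Ql l Ql.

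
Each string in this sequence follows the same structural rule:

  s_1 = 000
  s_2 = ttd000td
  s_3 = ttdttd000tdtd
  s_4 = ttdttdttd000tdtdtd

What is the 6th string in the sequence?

ttdttdttdttdttd000tdtdtdtdtd

Each term wraps the previous one in ttd on the left and td on the right.
From ttdttdttd000tdtdtd, 2 further steps: ttdttdttd000tdtdtd → ttdttdttdttd000tdtdtdtd → (answer).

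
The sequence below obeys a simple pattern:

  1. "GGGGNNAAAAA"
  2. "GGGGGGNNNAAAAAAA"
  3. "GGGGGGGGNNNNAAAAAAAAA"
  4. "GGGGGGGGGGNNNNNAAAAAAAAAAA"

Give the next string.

GGGGGGGGGGGGNNNNNNAAAAAAAAAAAAA

The n-th term is 2n G's then n N's then 2n+1 A's, where the shown terms are n = 2, 3, 4, 5.
Setting n = 6 gives 12, 6, 13 characters in each block.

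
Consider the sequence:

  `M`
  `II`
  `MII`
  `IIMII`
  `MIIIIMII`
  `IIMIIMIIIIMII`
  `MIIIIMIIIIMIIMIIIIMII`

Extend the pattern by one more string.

From term 3 onward, concatenate the second-to-last term with the last: M·II = MII, II·MII = IIMII, …
So term 8 is IIMIIMIIIIMII·MIIIIMIIIIMIIMIIIIMII.

IIMIIMIIIIMIIMIIIIMIIIIMIIMIIIIMII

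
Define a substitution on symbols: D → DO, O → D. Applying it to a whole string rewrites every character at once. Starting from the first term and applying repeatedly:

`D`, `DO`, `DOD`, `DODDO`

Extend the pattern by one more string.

DODDODOD

Expanding DODDO: D→DO, O→D, D→DO, D→DO, O→D. Concatenated: DO D DO DO D.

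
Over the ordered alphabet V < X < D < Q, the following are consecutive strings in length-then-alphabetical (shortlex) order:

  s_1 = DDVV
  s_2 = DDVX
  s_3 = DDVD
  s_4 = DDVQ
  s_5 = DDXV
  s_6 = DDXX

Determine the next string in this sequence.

The successor of DDXX increments the rightmost position that isn't already Q and resets every position after it to V.

DDXD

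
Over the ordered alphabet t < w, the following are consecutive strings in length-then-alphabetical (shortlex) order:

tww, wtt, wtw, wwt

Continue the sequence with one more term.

Find the rightmost character of wwt below w, bump it to the next letter, and reset everything to its right to t.

www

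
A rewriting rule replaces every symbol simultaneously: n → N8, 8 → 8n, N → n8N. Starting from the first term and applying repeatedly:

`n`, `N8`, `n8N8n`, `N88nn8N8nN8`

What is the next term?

n8N8n8nN8N88nn8N8nN8n8N8n

Rewriting each symbol of N88nn8N8nN8: N→n8N, 8→8n, 8→8n, n→N8, n→N8, 8→8n, N→n8N, 8→8n, n→N8, N→n8N, 8→8n, which concatenates to n8N 8n 8n N8 N8 8n n8N 8n N8 n8N 8n.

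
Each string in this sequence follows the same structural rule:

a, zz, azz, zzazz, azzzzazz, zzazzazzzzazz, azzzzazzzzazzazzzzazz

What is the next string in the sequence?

zzazzazzzzazzazzzzazzzzazzazzzzazz

From term 3 onward, concatenate the second-to-last term with the last: a·zz = azz, zz·azz = zzazz, …
The next term joins zzazzazzzzazz and azzzzazzzzazzazzzzazz.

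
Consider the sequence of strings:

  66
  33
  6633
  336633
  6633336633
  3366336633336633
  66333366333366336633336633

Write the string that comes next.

336633663333663366333366333366336633336633

From term 3 onward, concatenate the second-to-last term with the last: 66·33 = 6633, 33·6633 = 336633, …
Continuing: 3366336633336633 · 66333366333366336633336633 gives term 8.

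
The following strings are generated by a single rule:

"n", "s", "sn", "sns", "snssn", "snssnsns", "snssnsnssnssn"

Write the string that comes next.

From term 3 onward, concatenate the last term with the second-to-last: s·n = sn, sn·s = sns, …
Continuing: snssnsnssnssn · snssnsns gives term 8.

snssnsnssnssnsnssnsns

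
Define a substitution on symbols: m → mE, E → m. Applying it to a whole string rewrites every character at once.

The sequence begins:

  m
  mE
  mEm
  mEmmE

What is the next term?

Expanding mEmmE: m→mE, E→m, m→mE, m→mE, E→m. Concatenated: mE m mE mE m.

mEmmEmEm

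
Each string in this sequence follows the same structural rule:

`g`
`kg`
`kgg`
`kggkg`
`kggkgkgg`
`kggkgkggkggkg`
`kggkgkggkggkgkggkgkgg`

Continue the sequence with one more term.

This is a Fibonacci-style word recurrence s(k) = s(k−1)·s(k−2): e.g. kg·g = kgg.
So term 8 is kggkgkggkggkgkggkgkgg·kggkgkggkggkg.

kggkgkggkggkgkggkgkggkggkgkggkggkg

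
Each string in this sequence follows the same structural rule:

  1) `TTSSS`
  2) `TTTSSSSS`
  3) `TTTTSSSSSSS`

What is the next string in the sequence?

The n-th term is n+1 T's then 2n+1 S's (n = 1, 2, …).
Setting n = 4 gives 5, 9 characters in each block.

TTTTTSSSSSSSSS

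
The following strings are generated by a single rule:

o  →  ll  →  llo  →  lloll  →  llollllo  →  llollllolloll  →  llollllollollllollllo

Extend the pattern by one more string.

This is a Fibonacci-style word recurrence s(k) = s(k−1)·s(k−2): e.g. ll·o = llo.
So term 8 is llollllollollllollllo·llollllolloll.

llollllollollllollllollollllolloll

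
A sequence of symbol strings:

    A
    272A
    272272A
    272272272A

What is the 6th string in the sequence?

272272272272272A

Every step adds 272 at the front: s(k+1) = 272·s(k).
From 272272272A, 2 further steps: 272272272A → 272272272272A → (answer).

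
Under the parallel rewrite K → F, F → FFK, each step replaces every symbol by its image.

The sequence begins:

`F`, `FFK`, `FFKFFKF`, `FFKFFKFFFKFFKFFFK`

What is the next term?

Rewriting the 17 symbols of FFKFFKFFFKFFKFFFK one by one yields FFK FFK F FFK FFK F FFK FFK FFK F FFK FFK F FFK FFK FFK F; concatenated:

FFKFFKFFFKFFKFFFKFFKFFKFFFKFFKFFFKFFKFFKF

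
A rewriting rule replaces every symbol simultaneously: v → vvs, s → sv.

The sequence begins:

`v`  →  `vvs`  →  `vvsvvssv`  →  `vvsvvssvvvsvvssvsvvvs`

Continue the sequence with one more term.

Rewriting the 21 symbols of vvsvvssvvvsvvssvsvvvs one by one yields vvs vvs sv vvs vvs sv sv vvs vvs vvs sv vvs vvs sv sv vvs sv vvs vvs vvs sv; concatenated:

vvsvvssvvvsvvssvsvvvsvvsvvssvvvsvvssvsvvvssvvvsvvsvvssv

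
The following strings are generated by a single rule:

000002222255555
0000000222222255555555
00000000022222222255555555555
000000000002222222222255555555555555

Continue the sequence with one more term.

0000000000000222222222222255555555555555555

Term n consists of 2n+1 0's, followed by 2n+1 2's, followed by 3n-1 5's, where the shown terms are n = 2, 3, 4, 5.
At n = 6 the blocks have lengths 13, 13, 17.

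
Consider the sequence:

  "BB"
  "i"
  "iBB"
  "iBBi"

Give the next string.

iBBiiBB

Each term (from the third on) is the previous term followed by the one before it: term 3 = i·BB = iBB.
So term 5 is iBBi·iBB.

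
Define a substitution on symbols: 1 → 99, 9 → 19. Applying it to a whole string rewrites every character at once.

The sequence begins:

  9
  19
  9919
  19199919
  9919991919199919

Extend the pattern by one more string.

19199919191999199919991919199919

Replace each of the 16 characters of 9919991919199919 in place — 19 19 99 19 19 19 99 19 99 19 99 19 19 19 99 19 — and concatenate.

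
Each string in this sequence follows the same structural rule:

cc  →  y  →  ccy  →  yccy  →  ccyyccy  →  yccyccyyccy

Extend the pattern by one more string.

Each term (from the third on) is the two preceding terms concatenated in order: term 3 = cc·y = ccy.
The next term joins ccyyccy and yccyccyyccy.

ccyyccyyccyccyyccy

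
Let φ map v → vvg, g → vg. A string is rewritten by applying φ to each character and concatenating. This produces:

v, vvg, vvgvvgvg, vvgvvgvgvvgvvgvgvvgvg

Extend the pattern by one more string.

vvgvvgvgvvgvvgvgvvgvgvvgvvgvgvvgvvgvgvvgvgvvgvvgvgvvgvg

Replace each of the 21 characters of vvgvvgvgvvgvvgvgvvgvg in place — vvg vvg vg vvg vvg vg vvg vg vvg vvg vg vvg vvg vg vvg vg vvg vvg vg vvg vg — and concatenate.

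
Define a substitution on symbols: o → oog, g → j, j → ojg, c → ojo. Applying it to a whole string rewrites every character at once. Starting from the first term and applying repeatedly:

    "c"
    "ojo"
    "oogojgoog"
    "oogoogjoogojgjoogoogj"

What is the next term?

Rewriting the 21 symbols of oogoogjoogojgjoogoogj one by one yields oog oog j oog oog j ojg oog oog j oog ojg j ojg oog oog j oog oog j ojg; concatenated:

oogoogjoogoogjojgoogoogjoogojgjojgoogoogjoogoogjojg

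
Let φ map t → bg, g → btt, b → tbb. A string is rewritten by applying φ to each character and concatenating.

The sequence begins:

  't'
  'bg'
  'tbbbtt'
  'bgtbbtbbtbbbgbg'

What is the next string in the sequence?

tbbbttbgtbbtbbbgtbbtbbbgtbbtbbtbbbtttbbbtt

Applying the rule to each of the 15 symbols of bgtbbtbbtbbbgbg gives the pieces tbb btt bg tbb tbb bg tbb tbb bg tbb tbb tbb btt tbb btt, which concatenate to the answer.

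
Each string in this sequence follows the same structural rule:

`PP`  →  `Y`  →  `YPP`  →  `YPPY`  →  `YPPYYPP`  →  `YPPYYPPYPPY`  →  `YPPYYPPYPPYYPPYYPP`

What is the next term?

From term 3 onward, concatenate the last term with the second-to-last: Y·PP = YPP, YPP·Y = YPPY, …
Continuing: YPPYYPPYPPYYPPYYPP · YPPYYPPYPPY gives term 8.

YPPYYPPYPPYYPPYYPPYPPYYPPYPPY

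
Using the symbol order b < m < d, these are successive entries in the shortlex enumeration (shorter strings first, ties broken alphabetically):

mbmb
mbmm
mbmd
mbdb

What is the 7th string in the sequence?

Stepping forward 3 times from mbdb: mbdb → mbdm → mbdd, then the target.

mmbb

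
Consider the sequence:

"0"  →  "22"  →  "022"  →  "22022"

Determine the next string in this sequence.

02222022

Each term (from the third on) is the two preceding terms concatenated in order: term 3 = 0·22 = 022.
So term 5 is 022·22022.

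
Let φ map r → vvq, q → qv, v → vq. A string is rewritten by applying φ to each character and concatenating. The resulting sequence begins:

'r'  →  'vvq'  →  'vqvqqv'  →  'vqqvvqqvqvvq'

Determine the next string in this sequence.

vqqvqvvqvqqvqvvqqvvqvqqv

Rewriting each symbol of vqqvvqqvqvvq: v→vq, q→qv, q→qv, v→vq, v→vq, q→qv, q→qv, v→vq, q→qv, v→vq, v→vq, q→qv, which concatenates to vq qv qv vq vq qv qv vq qv vq vq qv.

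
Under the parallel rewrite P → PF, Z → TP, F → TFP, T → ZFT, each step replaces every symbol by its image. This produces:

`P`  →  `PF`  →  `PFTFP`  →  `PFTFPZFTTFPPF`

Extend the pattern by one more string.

Applying the rule to each of the 13 symbols of PFTFPZFTTFPPF gives the pieces PF TFP ZFT TFP PF TP TFP ZFT ZFT TFP PF PF TFP, which concatenate to the answer.

PFTFPZFTTFPPFTPTFPZFTZFTTFPPFPFTFP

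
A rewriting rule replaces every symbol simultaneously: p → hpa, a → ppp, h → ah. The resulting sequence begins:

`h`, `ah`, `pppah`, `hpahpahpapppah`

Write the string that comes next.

ahhpapppahhpapppahhpappphpahpahpapppah

Applying the rule to each of the 14 symbols of hpahpahpapppah gives the pieces ah hpa ppp ah hpa ppp ah hpa ppp hpa hpa hpa ppp ah, which concatenate to the answer.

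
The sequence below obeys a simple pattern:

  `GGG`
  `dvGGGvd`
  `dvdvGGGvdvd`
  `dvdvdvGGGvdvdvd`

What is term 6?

dvdvdvdvdvGGGvdvdvdvdvd

s(k+1) = dv·s(k)·vd, so each term gains dv as a prefix and vd as a suffix.
From dvdvdvGGGvdvdvd, 2 further steps: dvdvdvGGGvdvdvd → dvdvdvdvGGGvdvdvdvd → (answer).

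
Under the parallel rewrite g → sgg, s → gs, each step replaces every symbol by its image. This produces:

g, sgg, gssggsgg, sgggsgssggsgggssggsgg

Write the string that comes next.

Replace each of the 21 characters of sgggsgssggsgggssggsgg in place — gs sgg sgg sgg gs sgg gs gs sgg sgg gs sgg sgg sgg gs gs sgg sgg gs sgg sgg — and concatenate.

gssggsggsgggssgggsgssggsgggssggsggsgggsgssggsgggssggsgg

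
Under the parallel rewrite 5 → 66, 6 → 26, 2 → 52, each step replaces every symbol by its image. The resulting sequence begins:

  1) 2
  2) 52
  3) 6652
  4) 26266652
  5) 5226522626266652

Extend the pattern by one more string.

φ(5226522626266652) expands symbol-by-symbol to 66 52 52 26 66 52 52 26 52 26 52 26 26 26 66 52; joining the 16 pieces gives the next term.

66525226665252265226522626266652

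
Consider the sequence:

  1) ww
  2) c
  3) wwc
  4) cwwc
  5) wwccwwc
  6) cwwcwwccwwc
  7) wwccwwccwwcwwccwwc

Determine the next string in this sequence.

This is a Fibonacci-style word recurrence s(k) = s(k−2)·s(k−1): e.g. ww·c = wwc.
The next term joins cwwcwwccwwc and wwccwwccwwcwwccwwc.

cwwcwwccwwcwwccwwccwwcwwccwwc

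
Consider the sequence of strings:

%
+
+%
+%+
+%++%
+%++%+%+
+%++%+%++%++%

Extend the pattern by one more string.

+%++%+%++%++%+%++%+%+

This is a Fibonacci-style word recurrence s(k) = s(k−1)·s(k−2): e.g. +·% = +%.
The next term joins +%++%+%++%++% and +%++%+%+.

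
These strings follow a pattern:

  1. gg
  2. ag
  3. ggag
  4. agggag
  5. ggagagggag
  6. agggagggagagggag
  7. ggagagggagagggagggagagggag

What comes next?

agggagggagagggagggagagggagagggagggagagggag

Each term (from the third on) is the two preceding terms concatenated in order: term 3 = gg·ag = ggag.
Continuing: agggagggagagggag · ggagagggagagggagggagagggag gives term 8.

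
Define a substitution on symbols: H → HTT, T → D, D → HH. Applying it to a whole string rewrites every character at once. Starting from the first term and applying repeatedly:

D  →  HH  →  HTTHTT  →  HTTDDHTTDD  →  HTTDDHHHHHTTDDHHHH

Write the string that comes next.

HTTDDHHHHHTTHTTHTTHTTHTTDDHHHHHTTHTTHTTHTT

Replace each of the 18 characters of HTTDDHHHHHTTDDHHHH in place — HTT D D HH HH HTT HTT HTT HTT HTT D D HH HH HTT HTT HTT HTT — and concatenate.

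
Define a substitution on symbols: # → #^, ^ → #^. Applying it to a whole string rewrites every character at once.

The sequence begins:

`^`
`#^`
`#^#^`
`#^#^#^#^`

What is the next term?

Expanding #^#^#^#^: #→#^, ^→#^, #→#^, ^→#^, #→#^, ^→#^, #→#^, ^→#^. Concatenated: #^ #^ #^ #^ #^ #^ #^ #^.

#^#^#^#^#^#^#^#^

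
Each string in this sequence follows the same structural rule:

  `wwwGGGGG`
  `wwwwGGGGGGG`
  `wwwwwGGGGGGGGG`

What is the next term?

wwwwwwGGGGGGGGGGG

Each string has the form w^{n+1} G^{2n+1}, where the shown terms are n = 2, 3, 4.
For the next term, n = 5, so the run lengths are 6, 11.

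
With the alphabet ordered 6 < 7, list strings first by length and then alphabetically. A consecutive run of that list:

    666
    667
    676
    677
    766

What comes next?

The successor of 766 increments the rightmost position that isn't already 7 and resets every position after it to 6.

767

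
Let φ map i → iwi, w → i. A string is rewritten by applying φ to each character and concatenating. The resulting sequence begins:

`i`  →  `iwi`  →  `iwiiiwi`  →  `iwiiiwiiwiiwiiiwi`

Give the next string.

Replace each of the 17 characters of iwiiiwiiwiiwiiiwi in place — iwi i iwi iwi iwi i iwi iwi i iwi iwi i iwi iwi iwi i iwi — and concatenate.

iwiiiwiiwiiwiiiwiiwiiiwiiwiiiwiiwiiwiiiwi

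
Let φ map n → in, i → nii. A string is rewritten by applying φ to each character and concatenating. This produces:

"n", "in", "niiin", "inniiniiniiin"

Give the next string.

φ(inniiniiniiin) expands symbol-by-symbol to nii in in nii nii in nii nii in nii nii nii in; joining the 13 pieces gives the next term.

niiininniiniiinniiniiinniiniiniiin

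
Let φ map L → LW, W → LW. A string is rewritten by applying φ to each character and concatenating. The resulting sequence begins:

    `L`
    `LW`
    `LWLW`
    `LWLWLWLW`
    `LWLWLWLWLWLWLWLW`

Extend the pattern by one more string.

Replace each of the 16 characters of LWLWLWLWLWLWLWLW in place — LW LW LW LW LW LW LW LW LW LW LW LW LW LW LW LW — and concatenate.

LWLWLWLWLWLWLWLWLWLWLWLWLWLWLWLW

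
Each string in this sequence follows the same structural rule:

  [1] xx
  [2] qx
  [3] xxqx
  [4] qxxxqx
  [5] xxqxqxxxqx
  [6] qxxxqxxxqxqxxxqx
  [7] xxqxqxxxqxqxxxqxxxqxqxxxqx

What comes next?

qxxxqxxxqxqxxxqxxxqxqxxxqxqxxxqxxxqxqxxxqx

Each term (from the third on) is the two preceding terms concatenated in order: term 3 = xx·qx = xxqx.
The next term joins qxxxqxxxqxqxxxqx and xxqxqxxxqxqxxxqxxxqxqxxxqx.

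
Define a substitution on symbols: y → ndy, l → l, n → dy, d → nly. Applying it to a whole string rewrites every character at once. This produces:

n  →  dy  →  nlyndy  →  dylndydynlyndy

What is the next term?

Replace each of the 14 characters of dylndydynlyndy in place — nly ndy l dy nly ndy nly ndy dy l ndy dy nly ndy — and concatenate.

nlyndyldynlyndynlyndydylndydynlyndy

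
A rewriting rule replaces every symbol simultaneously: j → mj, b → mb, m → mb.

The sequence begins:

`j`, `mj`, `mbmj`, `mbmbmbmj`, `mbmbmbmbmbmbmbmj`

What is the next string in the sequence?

Applying the rule to each of the 16 symbols of mbmbmbmbmbmbmbmj gives the pieces mb mb mb mb mb mb mb mb mb mb mb mb mb mb mb mj, which concatenate to the answer.

mbmbmbmbmbmbmbmbmbmbmbmbmbmbmbmj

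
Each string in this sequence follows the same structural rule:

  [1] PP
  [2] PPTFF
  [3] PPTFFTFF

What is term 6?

PPTFFTFFTFFTFFTFF

Each term is the previous one with TFF appended.
From PPTFFTFF, 3 further steps: PPTFFTFF → PPTFFTFFTFF → PPTFFTFFTFFTFF → (answer).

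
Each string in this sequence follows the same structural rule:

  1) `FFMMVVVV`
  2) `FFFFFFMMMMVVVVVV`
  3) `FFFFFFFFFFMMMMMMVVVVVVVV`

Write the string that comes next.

FFFFFFFFFFFFFFMMMMMMMMVVVVVVVVVV

Each string has the form F^{4n-2} M^{2n} V^{2n+2} (n = 1, 2, …).
At n = 4 the blocks have lengths 14, 8, 10.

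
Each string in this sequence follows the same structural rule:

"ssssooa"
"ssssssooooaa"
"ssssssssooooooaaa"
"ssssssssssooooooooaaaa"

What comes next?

ssssssssssssooooooooooaaaaa

Term n consists of 2n+2 s's, followed by 2n o's, followed by n a's (n = 1, 2, …).
For the next term, n = 5, so the run lengths are 12, 10, 5.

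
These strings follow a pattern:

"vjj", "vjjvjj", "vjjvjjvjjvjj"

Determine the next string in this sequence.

vjjvjjvjjvjjvjjvjjvjjvjj

s(k+1) = s(k)·s(k) — each term doubles the last.
So the next term is two copies of vjjvjjvjjvjj.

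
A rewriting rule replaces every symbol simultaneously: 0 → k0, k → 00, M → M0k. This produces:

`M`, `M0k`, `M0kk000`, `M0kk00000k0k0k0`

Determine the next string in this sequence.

M0kk00000k0k0k0k0k000k000k000k0

φ(M0kk00000k0k0k0) expands symbol-by-symbol to M0k k0 00 00 k0 k0 k0 k0 k0 00 k0 00 k0 00 k0; joining the 15 pieces gives the next term.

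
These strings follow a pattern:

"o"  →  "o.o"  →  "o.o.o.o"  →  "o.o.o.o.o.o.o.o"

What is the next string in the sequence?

Every step duplicates the string with '.' between the halves.
Doubling o.o.o.o.o.o.o.o with '.' between the halves:

o.o.o.o.o.o.o.o.o.o.o.o.o.o.o.o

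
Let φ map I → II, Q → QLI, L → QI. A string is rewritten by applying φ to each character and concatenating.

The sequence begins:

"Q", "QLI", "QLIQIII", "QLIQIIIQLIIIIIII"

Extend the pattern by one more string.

φ(QLIQIIIQLIIIIIII) expands symbol-by-symbol to QLI QI II QLI II II II QLI QI II II II II II II II; joining the 16 pieces gives the next term.

QLIQIIIQLIIIIIIIQLIQIIIIIIIIIIIIIII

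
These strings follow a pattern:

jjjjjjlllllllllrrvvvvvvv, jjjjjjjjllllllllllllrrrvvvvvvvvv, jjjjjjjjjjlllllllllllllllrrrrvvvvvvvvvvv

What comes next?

Reading off run lengths: j runs 6, 8, 10; l runs 9, 12, 15; r runs 2, 3, 4; v runs 7, 9, 11 — each is linear in n, where the shown terms are n = 3, 4, 5.
Setting n = 6 gives 12, 18, 5, 13 characters in each block.

jjjjjjjjjjjjllllllllllllllllllrrrrrvvvvvvvvvvvvv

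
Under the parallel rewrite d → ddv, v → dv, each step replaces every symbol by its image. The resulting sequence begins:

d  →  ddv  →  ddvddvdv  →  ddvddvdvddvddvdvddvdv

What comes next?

Applying the rule to each of the 21 symbols of ddvddvdvddvddvdvddvdv gives the pieces ddv ddv dv ddv ddv dv ddv dv ddv ddv dv ddv ddv dv ddv dv ddv ddv dv ddv dv, which concatenate to the answer.

ddvddvdvddvddvdvddvdvddvddvdvddvddvdvddvdvddvddvdvddvdv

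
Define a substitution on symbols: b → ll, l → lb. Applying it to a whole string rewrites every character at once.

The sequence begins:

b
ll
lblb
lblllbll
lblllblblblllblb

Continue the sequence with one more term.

Replace each of the 16 characters of lblllblblblllblb in place — lb ll lb lb lb ll lb ll lb ll lb lb lb ll lb ll — and concatenate.

lblllblblblllblllblllblblblllbll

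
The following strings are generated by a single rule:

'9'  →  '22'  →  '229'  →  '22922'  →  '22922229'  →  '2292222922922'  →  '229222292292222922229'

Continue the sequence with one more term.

This is a Fibonacci-style word recurrence s(k) = s(k−1)·s(k−2): e.g. 22·9 = 229.
The next term joins 229222292292222922229 and 2292222922922.

2292222922922229222292292222922922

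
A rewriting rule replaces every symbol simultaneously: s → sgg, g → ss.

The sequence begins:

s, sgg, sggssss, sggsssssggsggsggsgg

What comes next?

Applying the rule to each of the 19 symbols of sggsssssggsggsggsgg gives the pieces sgg ss ss sgg sgg sgg sgg sgg ss ss sgg ss ss sgg ss ss sgg ss ss, which concatenate to the answer.

sggsssssggsggsggsggsggsssssggsssssggsssssggssss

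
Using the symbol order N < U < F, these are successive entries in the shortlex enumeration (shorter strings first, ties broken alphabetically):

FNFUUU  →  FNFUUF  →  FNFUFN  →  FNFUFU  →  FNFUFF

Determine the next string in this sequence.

Find the rightmost character of FNFUFF below F, bump it to the next letter, and reset everything to its right to N.

FNFFNN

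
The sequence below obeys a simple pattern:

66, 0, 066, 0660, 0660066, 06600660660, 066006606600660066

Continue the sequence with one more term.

From term 3 onward, concatenate the last term with the second-to-last: 0·66 = 066, 066·0 = 0660, …
The next term joins 066006606600660066 and 06600660660.

06600660660066006606600660660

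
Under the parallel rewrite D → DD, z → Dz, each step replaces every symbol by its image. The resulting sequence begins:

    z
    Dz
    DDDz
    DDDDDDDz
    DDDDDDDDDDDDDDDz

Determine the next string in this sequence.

Rewriting the 16 symbols of DDDDDDDDDDDDDDDz one by one yields DD DD DD DD DD DD DD DD DD DD DD DD DD DD DD Dz; concatenated:

DDDDDDDDDDDDDDDDDDDDDDDDDDDDDDDz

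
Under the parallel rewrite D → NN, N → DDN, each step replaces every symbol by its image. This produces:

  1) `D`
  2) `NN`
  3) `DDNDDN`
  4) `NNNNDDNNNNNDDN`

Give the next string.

DDNDDNDDNDDNNNNNDDNDDNDDNDDNDDNNNNNDDN

Replace each of the 14 characters of NNNNDDNNNNNDDN in place — DDN DDN DDN DDN NN NN DDN DDN DDN DDN DDN NN NN DDN — and concatenate.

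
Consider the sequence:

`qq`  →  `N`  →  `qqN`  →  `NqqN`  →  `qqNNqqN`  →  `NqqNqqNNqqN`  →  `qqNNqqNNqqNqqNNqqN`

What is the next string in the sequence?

From term 3 onward, concatenate the second-to-last term with the last: qq·N = qqN, N·qqN = NqqN, …
Continuing: NqqNqqNNqqN · qqNNqqNNqqNqqNNqqN gives term 8.

NqqNqqNNqqNqqNNqqNNqqNqqNNqqN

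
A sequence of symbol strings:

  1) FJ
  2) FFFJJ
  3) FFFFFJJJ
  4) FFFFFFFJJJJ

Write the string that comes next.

The n-th term is 2n-1 F's then n J's (n = 1, 2, …).
For the next term, n = 5, so the run lengths are 9, 5.

FFFFFFFFFJJJJJ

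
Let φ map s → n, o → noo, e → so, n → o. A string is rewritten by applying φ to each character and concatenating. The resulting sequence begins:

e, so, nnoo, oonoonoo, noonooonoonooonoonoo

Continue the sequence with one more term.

Rewriting the 20 symbols of noonooonoonooonoonoo one by one yields o noo noo o noo noo noo o noo noo o noo noo noo o noo noo o noo noo; concatenated:

onoonooonoonoonooonoonooonoonoonooonoonooonoonoo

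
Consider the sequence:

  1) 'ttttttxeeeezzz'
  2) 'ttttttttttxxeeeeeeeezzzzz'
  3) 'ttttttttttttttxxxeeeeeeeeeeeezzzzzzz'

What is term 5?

ttttttttttttttttttttttxxxxxeeeeeeeeeeeeeeeeeeeezzzzzzzzzzz

The n-th term is 4n+2 t's then n x's then 4n e's then 2n+1 z's (n = 1, 2, …).
Setting n = 5 gives 22, 5, 20, 11 characters in each block.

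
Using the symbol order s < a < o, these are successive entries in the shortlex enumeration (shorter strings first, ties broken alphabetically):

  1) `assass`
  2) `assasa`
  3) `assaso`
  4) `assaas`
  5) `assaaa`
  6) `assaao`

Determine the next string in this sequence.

assaos

The successor of assaao increments the rightmost position that isn't already o and resets every position after it to s.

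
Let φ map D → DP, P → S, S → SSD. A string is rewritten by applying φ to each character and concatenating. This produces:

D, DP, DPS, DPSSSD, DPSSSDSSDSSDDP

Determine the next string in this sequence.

DPSSSDSSDSSDDPSSDSSDDPSSDSSDDPDPS

Replace each of the 14 characters of DPSSSDSSDSSDDP in place — DP S SSD SSD SSD DP SSD SSD DP SSD SSD DP DP S — and concatenate.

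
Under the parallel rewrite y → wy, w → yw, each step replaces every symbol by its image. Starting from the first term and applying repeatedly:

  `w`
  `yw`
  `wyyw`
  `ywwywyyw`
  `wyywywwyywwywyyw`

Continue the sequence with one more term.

Replace each of the 16 characters of wyywywwyywwywyyw in place — yw wy wy yw wy yw yw wy wy yw yw wy yw wy wy yw — and concatenate.

ywwywyywwyywywwywyywywwyywwywyyw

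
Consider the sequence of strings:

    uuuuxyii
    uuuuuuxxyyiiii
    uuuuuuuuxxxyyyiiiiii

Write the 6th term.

uuuuuuuuuuuuuuxxxxxxyyyyyyiiiiiiiiiiii

The n-th term is 2n+2 u's then n x's then n y's then 2n i's (n = 1, 2, …).
At n = 6 the blocks have lengths 14, 6, 6, 12.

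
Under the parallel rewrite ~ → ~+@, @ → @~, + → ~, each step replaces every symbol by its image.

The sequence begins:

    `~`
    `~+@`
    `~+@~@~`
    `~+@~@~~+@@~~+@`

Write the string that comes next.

~+@~@~~+@@~~+@~+@~@~@~~+@~+@~@~

Applying the rule to each of the 14 symbols of ~+@~@~~+@@~~+@ gives the pieces ~+@ ~ @~ ~+@ @~ ~+@ ~+@ ~ @~ @~ ~+@ ~+@ ~ @~, which concatenate to the answer.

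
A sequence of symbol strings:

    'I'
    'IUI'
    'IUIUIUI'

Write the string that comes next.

Every step duplicates the string with 'U' between the halves.
Doubling IUIUIUI with 'U' between the halves:

IUIUIUIUIUIUIUI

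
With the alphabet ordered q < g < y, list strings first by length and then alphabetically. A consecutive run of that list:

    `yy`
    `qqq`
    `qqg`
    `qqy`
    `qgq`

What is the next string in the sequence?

qgg

Find the rightmost character of qgq below y, bump it to the next letter, and reset everything to its right to q.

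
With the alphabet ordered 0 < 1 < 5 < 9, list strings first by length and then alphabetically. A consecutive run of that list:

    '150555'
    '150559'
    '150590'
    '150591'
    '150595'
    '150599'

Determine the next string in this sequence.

150900

Treat 150599 as a base-4 numeral over the given alphabet and add one, carrying through any trailing 9's.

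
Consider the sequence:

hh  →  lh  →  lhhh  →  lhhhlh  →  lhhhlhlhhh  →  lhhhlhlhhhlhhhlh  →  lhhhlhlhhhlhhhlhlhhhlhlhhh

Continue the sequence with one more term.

lhhhlhlhhhlhhhlhlhhhlhlhhhlhhhlhlhhhlhhhlh

Each term (from the third on) is the previous term followed by the one before it: term 3 = lh·hh = lhhh.
Continuing: lhhhlhlhhhlhhhlhlhhhlhlhhh · lhhhlhlhhhlhhhlh gives term 8.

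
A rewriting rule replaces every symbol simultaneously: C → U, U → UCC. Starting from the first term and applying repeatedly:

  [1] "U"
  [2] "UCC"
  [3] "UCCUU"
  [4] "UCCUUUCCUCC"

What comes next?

Expanding UCCUUUCCUCC: U→UCC, C→U, C→U, U→UCC, U→UCC, U→UCC, C→U, C→U, U→UCC, C→U, C→U. Concatenated: UCC U U UCC UCC UCC U U UCC U U.

UCCUUUCCUCCUCCUUUCCUU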